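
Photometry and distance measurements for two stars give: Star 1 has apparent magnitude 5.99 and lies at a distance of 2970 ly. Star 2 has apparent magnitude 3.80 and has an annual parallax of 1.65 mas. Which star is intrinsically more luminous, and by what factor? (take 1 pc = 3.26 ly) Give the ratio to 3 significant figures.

Star 2 is more luminous, by a factor of 3.33.

Star 1: d = 2970 ly / 3.26 = 911.0 pc
Star 1: M = m − 5 log₁₀ d + 5 = 5.99 − 5·2.9595 + 5 = -3.808
Star 2: p = 1.65 mas = 1.65×10^-3″ → d = 1/p = 606.1 pc
Star 2: M = m − 5 log₁₀ d + 5 = 3.80 − 5·2.7825 + 5 = -5.113
ΔM = M_1 − M_2 = -3.808 − (-5.113) = 1.305; smaller M is more luminous → Star 2.
L ratio = 10^(0.4 |ΔM|) = 10^0.522 = 3.326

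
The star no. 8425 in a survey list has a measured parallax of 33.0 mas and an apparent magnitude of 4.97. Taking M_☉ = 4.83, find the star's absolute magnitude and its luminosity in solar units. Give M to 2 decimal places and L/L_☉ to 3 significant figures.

M ≈ 2.56; L/L_☉ ≈ 8.07

d = 1/p = 1000/33.0 mas = 30.30 pc
M = m − 5 log₁₀ d + 5 = 4.97 − 5·1.4815 + 5 = 2.563
M − M_☉ = 2.563 − 4.83 = -2.267
L/L_☉ = 10^(−0.4 × -2.267) = 8.072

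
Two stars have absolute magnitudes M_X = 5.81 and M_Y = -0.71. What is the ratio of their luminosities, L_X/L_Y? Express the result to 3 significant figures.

L_X/L_Y ≈ 2.47×10^-3

ΔM = M_X − M_Y = 6.52
L_X/L_Y = 10^(−0.4 ΔM) = 10^-2.608 = 2.466×10^-3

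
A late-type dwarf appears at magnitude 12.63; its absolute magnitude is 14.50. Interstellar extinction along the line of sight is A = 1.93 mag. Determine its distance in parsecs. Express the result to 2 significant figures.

d ≈ 1.7 pc

m − M = 5 log₁₀(d/10 pc) + A  ⇒  12.63 − (14.50) − 1.93 = 5 log₁₀(d/10)
-3.800 = 5 log₁₀(d/10)
log₁₀ d = (m − M − A)/5 + 1 = 0.2400
d = 10^0.2400 = 1.738 pc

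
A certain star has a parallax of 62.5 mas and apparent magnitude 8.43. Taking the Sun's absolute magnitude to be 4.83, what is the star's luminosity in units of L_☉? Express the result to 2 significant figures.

d = 1/p = 1000/62.5 mas = 16.00 pc
M = m − 5 log₁₀ d + 5 = 8.43 − 5·1.2041 + 5 = 7.409
M − M_☉ = 7.409 − 4.83 = 2.579
L/L_☉ = 10^(−0.4 × 2.579) = 0.09295

L/L_☉ ≈ 0.093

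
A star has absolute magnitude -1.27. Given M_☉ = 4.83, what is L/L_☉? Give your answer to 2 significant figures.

L/L_☉ ≈ 280

M − M_☉ = -1.27 − 4.83 = -6.100
L/L_☉ = 10^(−0.4 (M − M_☉)) = 10^2.440 = 275.4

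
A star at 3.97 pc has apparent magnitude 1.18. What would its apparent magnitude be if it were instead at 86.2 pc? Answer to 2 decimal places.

m ≈ 7.86

Flux ∝ 1/d², so Δm = 5 log₁₀(d₂/d₁) = 5 log₁₀(86.2/3.97) = 6.684
m₂ = m₁ + Δm = 1.18 + (6.684) = 7.864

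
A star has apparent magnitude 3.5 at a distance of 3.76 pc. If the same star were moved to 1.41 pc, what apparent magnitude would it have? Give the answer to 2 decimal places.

m ≈ 1.37

Flux ∝ 1/d², so Δm = 5 log₁₀(d₂/d₁) = 5 log₁₀(1.41/3.76) = -2.130
m₂ = m₁ + Δm = 3.5 + (-2.130) = 1.370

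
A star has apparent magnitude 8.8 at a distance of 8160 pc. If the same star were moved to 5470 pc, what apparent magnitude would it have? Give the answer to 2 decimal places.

m ≈ 7.93

Flux ∝ 1/d², so Δm = 5 log₁₀(d₂/d₁) = 5 log₁₀(5470/8160) = -0.869
m₂ = m₁ + Δm = 8.8 + (-0.869) = 7.931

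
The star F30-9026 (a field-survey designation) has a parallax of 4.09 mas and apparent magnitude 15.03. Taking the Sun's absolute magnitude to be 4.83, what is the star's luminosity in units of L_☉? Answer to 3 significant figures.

d = 1/p = 1000/4.09 mas = 244.5 pc
M = m − 5 log₁₀ d + 5 = 15.03 − 5·2.3883 + 5 = 8.089
M − M_☉ = 8.089 − 4.83 = 3.259
L/L_☉ = 10^(−0.4 × 3.259) = 0.04972

L/L_☉ ≈ 0.0497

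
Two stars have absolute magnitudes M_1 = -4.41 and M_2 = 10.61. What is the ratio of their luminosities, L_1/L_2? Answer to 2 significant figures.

L_1/L_2 ≈ 1.0×10^6

ΔM = M_1 − M_2 = -15.02
L_1/L_2 = 10^(−0.4 ΔM) = 10^6.008 = 1.019×10^6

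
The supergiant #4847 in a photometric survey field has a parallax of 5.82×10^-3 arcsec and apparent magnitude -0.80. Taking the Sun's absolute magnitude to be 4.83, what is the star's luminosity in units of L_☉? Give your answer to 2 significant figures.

d = 1/p = 1/5.82×10^-3″ = 171.8 pc
M = m − 5 log₁₀ d + 5 = -0.80 − 5·2.2351 + 5 = -6.975
M − M_☉ = -6.975 − 4.83 = -11.805
L/L_☉ = 10^(−0.4 × -11.805) = 52740

L/L_☉ ≈ 53000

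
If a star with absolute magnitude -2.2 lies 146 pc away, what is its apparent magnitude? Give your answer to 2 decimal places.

m ≈ 3.62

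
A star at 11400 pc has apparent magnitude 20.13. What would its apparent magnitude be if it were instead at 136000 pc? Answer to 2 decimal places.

m ≈ 25.51

Flux ∝ 1/d², so Δm = 5 log₁₀(d₂/d₁) = 5 log₁₀(136000/11400) = 5.383
m₂ = m₁ + Δm = 20.13 + (5.383) = 25.513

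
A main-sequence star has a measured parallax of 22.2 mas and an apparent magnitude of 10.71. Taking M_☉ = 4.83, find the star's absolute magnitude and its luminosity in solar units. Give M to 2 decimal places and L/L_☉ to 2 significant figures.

d = 1/p = 1000/22.2 mas = 45.05 pc
M = m − 5 log₁₀ d + 5 = 10.71 − 5·1.6536 + 5 = 7.442
M − M_☉ = 7.442 − 4.83 = 2.612
L/L_☉ = 10^(−0.4 × 2.612) = 0.09022

M ≈ 7.44; L/L_☉ ≈ 0.090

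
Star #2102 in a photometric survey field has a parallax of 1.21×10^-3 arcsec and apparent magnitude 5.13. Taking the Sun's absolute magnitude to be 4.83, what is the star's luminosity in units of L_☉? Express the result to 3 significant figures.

L/L_☉ ≈ 5180

d = 1/p = 1/1.21×10^-3″ = 826.4 pc
M = m − 5 log₁₀ d + 5 = 5.13 − 5·2.9172 + 5 = -4.456
M − M_☉ = -4.456 − 4.83 = -9.286
L/L_☉ = 10^(−0.4 × -9.286) = 5181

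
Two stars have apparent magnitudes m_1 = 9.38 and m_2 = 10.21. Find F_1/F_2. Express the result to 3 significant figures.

F_1/F_2 ≈ 2.15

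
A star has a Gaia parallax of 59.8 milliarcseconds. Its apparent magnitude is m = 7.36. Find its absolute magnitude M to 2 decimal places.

M ≈ 6.24

p = 59.8 mas = 0.0598″ → d = 1/p = 16.72 pc
5 log₁₀(d/10 pc) = 5 log₁₀(16.72) − 5 = 1.116
M = m − 5 log₁₀(d/10) = 7.36 − 1.116 = 6.244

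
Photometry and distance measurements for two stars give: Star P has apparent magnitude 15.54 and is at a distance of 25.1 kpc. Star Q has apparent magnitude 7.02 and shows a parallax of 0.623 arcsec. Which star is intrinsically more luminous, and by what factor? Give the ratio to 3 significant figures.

Star P: d = 25.1 kpc = 25100 pc
Star P: M = m − 5 log₁₀ d + 5 = 15.54 − 5·4.3997 + 5 = -1.458
Star Q: d = 1/p = 1/0.623″ = 1.605 pc
Star Q: M = m − 5 log₁₀ d + 5 = 7.02 − 5·0.2055 + 5 = 10.992
ΔM = M_P − M_Q = -1.458 − (10.992) = -12.451; smaller M is more luminous → Star P.
L ratio = 10^(0.4 |ΔM|) = 10^4.980 = 95570

Star P is more luminous, by a factor of 95600.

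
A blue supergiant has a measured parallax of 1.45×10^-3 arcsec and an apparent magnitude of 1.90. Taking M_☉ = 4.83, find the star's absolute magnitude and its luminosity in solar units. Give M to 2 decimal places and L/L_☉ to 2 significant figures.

M ≈ -7.29; L/L_☉ ≈ 71000

d = 1/p = 1/1.45×10^-3″ = 689.7 pc
M = m − 5 log₁₀ d + 5 = 1.90 − 5·2.8386 + 5 = -7.293
M − M_☉ = -7.293 − 4.83 = -12.123
L/L_☉ = 10^(−0.4 × -12.123) = 70670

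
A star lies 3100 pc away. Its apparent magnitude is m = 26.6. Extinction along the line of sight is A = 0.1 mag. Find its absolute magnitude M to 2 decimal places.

5 log₁₀(d/10 pc) = 5 log₁₀(3100) − 5 = 12.457
M = m − 5 log₁₀(d/10) − A = 26.6 − 12.457 − 0.1 = 14.043

M ≈ 14.04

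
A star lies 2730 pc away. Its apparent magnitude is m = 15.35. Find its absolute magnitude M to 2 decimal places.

5 log₁₀(d/10 pc) = 5 log₁₀(2730) − 5 = 12.181
M = m − 5 log₁₀(d/10) = 15.35 − 12.181 = 3.169

M ≈ 3.17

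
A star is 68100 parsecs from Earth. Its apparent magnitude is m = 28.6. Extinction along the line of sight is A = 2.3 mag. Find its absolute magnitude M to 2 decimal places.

M ≈ 7.13

5 log₁₀(d/10 pc) = 5 log₁₀(68100) − 5 = 19.166
M = m − 5 log₁₀(d/10) − A = 28.6 − 19.166 − 2.3 = 7.134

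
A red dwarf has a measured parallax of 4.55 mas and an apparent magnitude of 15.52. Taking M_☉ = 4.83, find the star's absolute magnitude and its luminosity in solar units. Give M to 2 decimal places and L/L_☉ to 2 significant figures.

M ≈ 8.81; L/L_☉ ≈ 0.026

d = 1/p = 1000/4.55 mas = 219.8 pc
M = m − 5 log₁₀ d + 5 = 15.52 − 5·2.3420 + 5 = 8.810
M − M_☉ = 8.810 − 4.83 = 3.980
L/L_☉ = 10^(−0.4 × 3.980) = 0.02558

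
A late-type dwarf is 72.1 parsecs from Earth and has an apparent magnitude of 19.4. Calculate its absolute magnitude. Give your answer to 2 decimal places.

5 log₁₀(d/10 pc) = 5 log₁₀(72.10) − 5 = 4.290
M = m − 5 log₁₀(d/10) = 19.4 − 4.290 = 15.110

M ≈ 15.11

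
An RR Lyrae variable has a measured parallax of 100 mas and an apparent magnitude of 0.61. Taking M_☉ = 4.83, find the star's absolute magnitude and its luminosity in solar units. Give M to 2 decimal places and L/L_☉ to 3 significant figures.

M ≈ 0.61; L/L_☉ ≈ 48.8

d = 1/p = 1000/100 mas = 10.00 pc
M = m − 5 log₁₀ d + 5 = 0.61 − 5·1.0000 + 5 = 0.610
M − M_☉ = 0.610 − 4.83 = -4.220
L/L_☉ = 10^(−0.4 × -4.220) = 48.75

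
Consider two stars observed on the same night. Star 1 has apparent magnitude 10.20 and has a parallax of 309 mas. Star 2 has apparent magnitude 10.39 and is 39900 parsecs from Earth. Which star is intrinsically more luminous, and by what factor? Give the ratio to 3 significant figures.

Star 2 is more luminous, by a factor of 1.28×10^8.

Star 1: p = 309 mas = 0.309″ → d = 1/p = 3.236 pc
Star 1: M = m − 5 log₁₀ d + 5 = 10.20 − 5·0.5100 + 5 = 12.650
Star 2: M = m − 5 log₁₀ d + 5 = 10.39 − 5·4.6010 + 5 = -7.615
ΔM = M_1 − M_2 = 12.650 − (-7.615) = 20.265; smaller M is more luminous → Star 2.
L ratio = 10^(0.4 |ΔM|) = 10^8.106 = 1.276×10^8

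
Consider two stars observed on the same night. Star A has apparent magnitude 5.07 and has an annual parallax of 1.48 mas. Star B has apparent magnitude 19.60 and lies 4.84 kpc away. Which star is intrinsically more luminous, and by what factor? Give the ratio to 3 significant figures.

Star A is more luminous, by a factor of 12600.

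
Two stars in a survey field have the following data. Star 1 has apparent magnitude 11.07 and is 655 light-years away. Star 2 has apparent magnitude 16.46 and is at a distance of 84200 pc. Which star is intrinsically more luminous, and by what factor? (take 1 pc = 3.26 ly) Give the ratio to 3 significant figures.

Star 1: d = 655 ly / 3.26 = 200.9 pc
Star 1: M = m − 5 log₁₀ d + 5 = 11.07 − 5·2.3030 + 5 = 4.555
Star 2: M = m − 5 log₁₀ d + 5 = 16.46 − 5·4.9253 + 5 = -3.167
ΔM = M_1 − M_2 = 4.555 − (-3.167) = 7.721; smaller M is more luminous → Star 2.
L ratio = 10^(0.4 |ΔM|) = 10^3.089 = 1226

Star 2 is more luminous, by a factor of 1230.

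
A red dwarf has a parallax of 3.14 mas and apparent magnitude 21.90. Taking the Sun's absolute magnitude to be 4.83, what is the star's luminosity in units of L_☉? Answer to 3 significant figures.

d = 1/p = 1000/3.14 mas = 318.5 pc
M = m − 5 log₁₀ d + 5 = 21.90 − 5·2.5031 + 5 = 14.385
M − M_☉ = 14.385 − 4.83 = 9.555
L/L_☉ = 10^(−0.4 × 9.555) = 1.507×10^-4

L/L_☉ ≈ 1.51×10^-4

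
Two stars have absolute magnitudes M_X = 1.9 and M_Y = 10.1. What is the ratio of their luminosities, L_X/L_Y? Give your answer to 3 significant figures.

L_X/L_Y ≈ 1910

ΔM = M_X − M_Y = -8.2
L_X/L_Y = 10^(−0.4 ΔM) = 10^3.280 = 1905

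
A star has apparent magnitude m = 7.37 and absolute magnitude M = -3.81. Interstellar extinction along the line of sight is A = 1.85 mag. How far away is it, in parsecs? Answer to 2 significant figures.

m − M = 5 log₁₀(d/10 pc) + A  ⇒  7.37 − (-3.81) − 1.85 = 5 log₁₀(d/10)
9.330 = 5 log₁₀(d/10)
log₁₀ d = (m − M − A)/5 + 1 = 2.8660
d = 10^2.8660 = 734.5 pc

d ≈ 730 pc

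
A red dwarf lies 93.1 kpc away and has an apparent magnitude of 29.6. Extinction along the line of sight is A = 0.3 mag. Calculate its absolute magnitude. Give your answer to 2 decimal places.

d = 93.1 kpc = 93100 pc
5 log₁₀(d/10 pc) = 5 log₁₀(93100) − 5 = 19.845
M = m − 5 log₁₀(d/10) − A = 29.6 − 19.845 − 0.3 = 9.455

M ≈ 9.46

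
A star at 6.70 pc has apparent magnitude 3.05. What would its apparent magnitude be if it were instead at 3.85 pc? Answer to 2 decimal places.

Flux ∝ 1/d², so Δm = 5 log₁₀(d₂/d₁) = 5 log₁₀(3.85/6.70) = -1.203
m₂ = m₁ + Δm = 3.05 + (-1.203) = 1.847

m ≈ 1.85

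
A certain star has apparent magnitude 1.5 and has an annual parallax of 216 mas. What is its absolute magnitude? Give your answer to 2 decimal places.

M ≈ 3.17

p = 216 mas = 0.216″ → d = 1/p = 4.630 pc
5 log₁₀(d/10 pc) = 5 log₁₀(4.630) − 5 = -1.672
M = m − 5 log₁₀(d/10) = 1.5 + 1.672 = 3.172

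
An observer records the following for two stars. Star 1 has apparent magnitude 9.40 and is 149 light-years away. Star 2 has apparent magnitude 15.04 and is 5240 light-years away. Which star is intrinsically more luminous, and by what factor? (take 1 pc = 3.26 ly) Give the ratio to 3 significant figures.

Star 2 is more luminous, by a factor of 6.86.

Star 1: d = 149 ly / 3.26 = 45.71 pc
Star 1: M = m − 5 log₁₀ d + 5 = 9.40 − 5·1.6600 + 5 = 6.100
Star 2: d = 5240 ly / 3.26 = 1607 pc
Star 2: M = m − 5 log₁₀ d + 5 = 15.04 − 5·3.2061 + 5 = 4.009
ΔM = M_1 − M_2 = 6.100 − (4.009) = 2.091; smaller M is more luminous → Star 2.
L ratio = 10^(0.4 |ΔM|) = 10^0.836 = 6.859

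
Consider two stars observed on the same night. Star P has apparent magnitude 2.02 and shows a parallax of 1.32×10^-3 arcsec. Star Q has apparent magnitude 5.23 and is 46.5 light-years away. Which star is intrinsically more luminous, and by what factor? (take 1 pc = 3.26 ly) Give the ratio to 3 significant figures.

Star P: d = 1/p = 1/1.32×10^-3″ = 757.6 pc
Star P: M = m − 5 log₁₀ d + 5 = 2.02 − 5·2.8794 + 5 = -7.377
Star Q: d = 46.5 ly / 3.26 = 14.26 pc
Star Q: M = m − 5 log₁₀ d + 5 = 5.23 − 5·1.1542 + 5 = 4.459
ΔM = M_P − M_Q = -7.377 − (4.459) = -11.836; smaller M is more luminous → Star P.
L ratio = 10^(0.4 |ΔM|) = 10^4.734 = 54250

Star P is more luminous, by a factor of 54200.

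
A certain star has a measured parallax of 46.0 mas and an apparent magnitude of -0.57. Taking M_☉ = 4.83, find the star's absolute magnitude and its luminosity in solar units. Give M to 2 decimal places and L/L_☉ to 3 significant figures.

d = 1/p = 1000/46.0 mas = 21.74 pc
M = m − 5 log₁₀ d + 5 = -0.57 − 5·1.3372 + 5 = -2.256
M − M_☉ = -2.256 − 4.83 = -7.086
L/L_☉ = 10^(−0.4 × -7.086) = 683.1

M ≈ -2.26; L/L_☉ ≈ 683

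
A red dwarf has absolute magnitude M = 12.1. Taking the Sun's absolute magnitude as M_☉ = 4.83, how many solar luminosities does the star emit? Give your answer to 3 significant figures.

M − M_☉ = 12.1 − 4.83 = 7.270
L/L_☉ = 10^(−0.4 (M − M_☉)) = 10^-2.908 = 1.236×10^-3

L/L_☉ ≈ 1.24×10^-3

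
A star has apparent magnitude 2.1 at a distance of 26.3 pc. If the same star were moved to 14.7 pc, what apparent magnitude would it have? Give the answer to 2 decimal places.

m ≈ 0.84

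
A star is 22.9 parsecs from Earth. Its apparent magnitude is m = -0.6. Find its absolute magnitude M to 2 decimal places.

M ≈ -2.40

5 log₁₀(d/10 pc) = 5 log₁₀(22.90) − 5 = 1.799
M = m − 5 log₁₀(d/10) = -0.6 − 1.799 = -2.399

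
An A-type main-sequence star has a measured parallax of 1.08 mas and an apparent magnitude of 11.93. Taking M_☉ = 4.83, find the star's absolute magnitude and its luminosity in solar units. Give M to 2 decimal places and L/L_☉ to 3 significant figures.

M ≈ 2.10; L/L_☉ ≈ 12.4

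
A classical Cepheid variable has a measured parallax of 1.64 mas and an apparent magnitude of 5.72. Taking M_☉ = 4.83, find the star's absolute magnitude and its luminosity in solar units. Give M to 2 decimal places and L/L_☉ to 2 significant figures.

d = 1/p = 1000/1.64 mas = 609.8 pc
M = m − 5 log₁₀ d + 5 = 5.72 − 5·2.7852 + 5 = -3.206
M − M_☉ = -3.206 − 4.83 = -8.036
L/L_☉ = 10^(−0.4 × -8.036) = 1638

M ≈ -3.21; L/L_☉ ≈ 1600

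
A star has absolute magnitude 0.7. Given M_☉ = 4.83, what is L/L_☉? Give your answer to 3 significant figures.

M − M_☉ = 0.7 − 4.83 = -4.130
L/L_☉ = 10^(−0.4 (M − M_☉)) = 10^1.652 = 44.87

L/L_☉ ≈ 44.9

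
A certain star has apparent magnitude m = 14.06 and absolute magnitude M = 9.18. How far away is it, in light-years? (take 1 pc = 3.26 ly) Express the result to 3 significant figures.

Distance modulus: m − M = 14.06 − (9.18) = 4.880
m − M = 5 log₁₀ d − 5
log₁₀ d = (m − M)/5 + 1 = 1.9760
d = 10^1.9760 = 94.62 pc
= 308.5 ly

d ≈ 308 ly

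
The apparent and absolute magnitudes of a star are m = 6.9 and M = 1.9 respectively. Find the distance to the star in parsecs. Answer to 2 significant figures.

Distance modulus: m − M = 6.9 − (1.9) = 5.000
m − M = 5 log₁₀ d − 5
log₁₀ d = (m − M)/5 + 1 = 2.0000
d = 10^2.0000 = 100.0 pc

d ≈ 100 pc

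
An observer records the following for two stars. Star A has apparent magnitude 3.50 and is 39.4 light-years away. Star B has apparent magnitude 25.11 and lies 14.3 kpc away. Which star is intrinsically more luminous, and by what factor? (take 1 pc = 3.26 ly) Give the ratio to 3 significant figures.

Star A is more luminous, by a factor of 315.

Star A: d = 39.4 ly / 3.26 = 12.09 pc
Star A: M = m − 5 log₁₀ d + 5 = 3.50 − 5·1.0823 + 5 = 3.089
Star B: d = 14.3 kpc = 14300 pc
Star B: M = m − 5 log₁₀ d + 5 = 25.11 − 5·4.1553 + 5 = 9.333
ΔM = M_A − M_B = 3.089 − (9.333) = -6.245; smaller M is more luminous → Star A.
L ratio = 10^(0.4 |ΔM|) = 10^2.498 = 314.7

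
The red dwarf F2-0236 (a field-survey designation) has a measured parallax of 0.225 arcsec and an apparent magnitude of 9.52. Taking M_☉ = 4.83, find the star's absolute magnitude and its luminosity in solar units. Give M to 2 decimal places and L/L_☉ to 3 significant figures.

M ≈ 11.28; L/L_☉ ≈ 2.63×10^-3

d = 1/p = 1/0.225″ = 4.444 pc
M = m − 5 log₁₀ d + 5 = 9.52 − 5·0.6478 + 5 = 11.281
M − M_☉ = 11.281 − 4.83 = 6.451
L/L_☉ = 10^(−0.4 × 6.451) = 2.628×10^-3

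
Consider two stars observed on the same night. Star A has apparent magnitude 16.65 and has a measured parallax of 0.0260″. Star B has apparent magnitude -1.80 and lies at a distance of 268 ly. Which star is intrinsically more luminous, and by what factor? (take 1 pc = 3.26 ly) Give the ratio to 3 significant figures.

Star B is more luminous, by a factor of 1.10×10^8.

Star A: d = 1/p = 1/0.0260″ = 38.46 pc
Star A: M = m − 5 log₁₀ d + 5 = 16.65 − 5·1.5850 + 5 = 13.725
Star B: d = 268 ly / 3.26 = 82.21 pc
Star B: M = m − 5 log₁₀ d + 5 = -1.80 − 5·1.9149 + 5 = -6.375
ΔM = M_A − M_B = 13.725 − (-6.375) = 20.099; smaller M is more luminous → Star B.
L ratio = 10^(0.4 |ΔM|) = 10^8.040 = 1.096×10^8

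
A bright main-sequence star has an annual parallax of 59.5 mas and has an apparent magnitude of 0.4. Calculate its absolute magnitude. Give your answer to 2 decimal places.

M ≈ -0.73

p = 59.5 mas = 0.0595″ → d = 1/p = 16.81 pc
5 log₁₀(d/10 pc) = 5 log₁₀(16.81) − 5 = 1.127
M = m − 5 log₁₀(d/10) = 0.4 − 1.127 = -0.727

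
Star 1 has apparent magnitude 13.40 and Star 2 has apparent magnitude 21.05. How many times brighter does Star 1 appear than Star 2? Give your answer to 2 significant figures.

1100

Magnitude difference = -7.65
Flux ratio = 10^(−0.4 Δm) = 10^(−0.4 × -7.65) = 10^3.060 = 1148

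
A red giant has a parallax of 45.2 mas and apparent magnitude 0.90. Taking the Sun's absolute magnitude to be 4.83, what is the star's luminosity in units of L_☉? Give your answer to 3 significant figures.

d = 1/p = 1000/45.2 mas = 22.12 pc
M = m − 5 log₁₀ d + 5 = 0.90 − 5·1.3449 + 5 = -0.824
M − M_☉ = -0.824 − 4.83 = -5.654
L/L_☉ = 10^(−0.4 × -5.654) = 182.7

L/L_☉ ≈ 183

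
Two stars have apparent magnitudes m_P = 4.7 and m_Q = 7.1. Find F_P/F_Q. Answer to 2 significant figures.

Magnitude difference = -2.4
Flux ratio = 10^(−0.4 Δm) = 10^(−0.4 × -2.4) = 10^0.960 = 9.120

F_P/F_Q ≈ 9.1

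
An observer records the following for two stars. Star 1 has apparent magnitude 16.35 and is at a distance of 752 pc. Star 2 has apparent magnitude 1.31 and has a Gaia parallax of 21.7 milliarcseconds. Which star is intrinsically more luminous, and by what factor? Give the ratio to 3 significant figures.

Star 1: M = m − 5 log₁₀ d + 5 = 16.35 − 5·2.8762 + 5 = 6.969
Star 2: p = 21.7 mas = 0.0217″ → d = 1/p = 46.08 pc
Star 2: M = m − 5 log₁₀ d + 5 = 1.31 − 5·1.6635 + 5 = -2.008
ΔM = M_1 − M_2 = 6.969 − (-2.008) = 8.977; smaller M is more luminous → Star 2.
L ratio = 10^(0.4 |ΔM|) = 10^3.591 = 3896

Star 2 is more luminous, by a factor of 3900.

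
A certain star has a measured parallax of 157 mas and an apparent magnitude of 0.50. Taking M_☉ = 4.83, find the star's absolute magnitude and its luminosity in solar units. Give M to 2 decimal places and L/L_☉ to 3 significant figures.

M ≈ 1.48; L/L_☉ ≈ 21.9

d = 1/p = 1000/157 mas = 6.369 pc
M = m − 5 log₁₀ d + 5 = 0.50 − 5·0.8041 + 5 = 1.479
M − M_☉ = 1.479 − 4.83 = -3.351
L/L_☉ = 10^(−0.4 × -3.351) = 21.89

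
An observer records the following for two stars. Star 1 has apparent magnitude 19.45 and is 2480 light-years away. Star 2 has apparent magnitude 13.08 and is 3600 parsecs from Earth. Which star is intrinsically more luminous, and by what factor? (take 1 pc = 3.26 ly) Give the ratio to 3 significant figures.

Star 2 is more luminous, by a factor of 7910.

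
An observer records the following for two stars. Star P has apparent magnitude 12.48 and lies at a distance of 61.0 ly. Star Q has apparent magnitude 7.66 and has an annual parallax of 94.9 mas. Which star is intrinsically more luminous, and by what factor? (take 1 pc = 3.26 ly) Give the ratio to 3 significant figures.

Star Q is more luminous, by a factor of 26.9.

Star P: d = 61.0 ly / 3.26 = 18.71 pc
Star P: M = m − 5 log₁₀ d + 5 = 12.48 − 5·1.2721 + 5 = 11.119
Star Q: p = 94.9 mas = 0.0949″ → d = 1/p = 10.54 pc
Star Q: M = m − 5 log₁₀ d + 5 = 7.66 − 5·1.0227 + 5 = 7.546
ΔM = M_P − M_Q = 11.119 − (7.546) = 3.573; smaller M is more luminous → Star Q.
L ratio = 10^(0.4 |ΔM|) = 10^1.429 = 26.87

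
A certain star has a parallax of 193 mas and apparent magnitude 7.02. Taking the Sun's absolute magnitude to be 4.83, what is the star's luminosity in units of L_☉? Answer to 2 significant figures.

d = 1/p = 1000/193 mas = 5.181 pc
M = m − 5 log₁₀ d + 5 = 7.02 − 5·0.7144 + 5 = 8.448
M − M_☉ = 8.448 − 4.83 = 3.618
L/L_☉ = 10^(−0.4 × 3.618) = 0.03572

L/L_☉ ≈ 0.036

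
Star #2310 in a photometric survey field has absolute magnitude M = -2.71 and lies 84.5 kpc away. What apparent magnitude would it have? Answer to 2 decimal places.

m ≈ 16.92

d = 84.5 kpc = 84500 pc
m = M + 5 log₁₀ d − 5 = -2.71 + 5·4.9269 − 5 = 16.924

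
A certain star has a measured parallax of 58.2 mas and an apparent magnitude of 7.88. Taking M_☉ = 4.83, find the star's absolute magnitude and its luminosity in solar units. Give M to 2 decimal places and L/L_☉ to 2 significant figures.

d = 1/p = 1000/58.2 mas = 17.18 pc
M = m − 5 log₁₀ d + 5 = 7.88 − 5·1.2351 + 5 = 6.705
M − M_☉ = 6.705 − 4.83 = 1.875
L/L_☉ = 10^(−0.4 × 1.875) = 0.1779

M ≈ 6.70; L/L_☉ ≈ 0.18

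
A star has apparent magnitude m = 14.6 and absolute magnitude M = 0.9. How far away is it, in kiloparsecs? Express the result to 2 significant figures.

d ≈ 5.5 kpc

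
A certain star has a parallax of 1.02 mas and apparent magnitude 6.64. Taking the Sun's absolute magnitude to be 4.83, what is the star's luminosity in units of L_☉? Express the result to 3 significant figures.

L/L_☉ ≈ 1810

d = 1/p = 1000/1.02 mas = 980.4 pc
M = m − 5 log₁₀ d + 5 = 6.64 − 5·2.9914 + 5 = -3.317
M − M_☉ = -3.317 − 4.83 = -8.147
L/L_☉ = 10^(−0.4 × -8.147) = 1815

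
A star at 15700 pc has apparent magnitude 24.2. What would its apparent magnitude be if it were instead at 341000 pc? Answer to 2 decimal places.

m ≈ 30.88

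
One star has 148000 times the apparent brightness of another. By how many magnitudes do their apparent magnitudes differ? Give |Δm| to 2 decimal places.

|Δm| ≈ 12.93

Pogson: Δm = −2.5 log₁₀(ratio) = −2.5 log₁₀(148000) = −2.5 × 5.1703 = -12.926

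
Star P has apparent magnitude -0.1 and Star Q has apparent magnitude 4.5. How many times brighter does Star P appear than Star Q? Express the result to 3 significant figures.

69.2

Magnitude difference = -4.6
Flux ratio = 10^(−0.4 Δm) = 10^(−0.4 × -4.6) = 10^1.840 = 69.18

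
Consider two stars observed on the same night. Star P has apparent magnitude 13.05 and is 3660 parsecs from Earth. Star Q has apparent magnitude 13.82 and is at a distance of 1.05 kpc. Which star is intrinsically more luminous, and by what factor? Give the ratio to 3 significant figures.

Star P: M = m − 5 log₁₀ d + 5 = 13.05 − 5·3.5635 + 5 = 0.233
Star Q: d = 1.05 kpc = 1050 pc
Star Q: M = m − 5 log₁₀ d + 5 = 13.82 − 5·3.0212 + 5 = 3.714
ΔM = M_P − M_Q = 0.233 − (3.714) = -3.481; smaller M is more luminous → Star P.
L ratio = 10^(0.4 |ΔM|) = 10^1.393 = 24.69

Star P is more luminous, by a factor of 24.7.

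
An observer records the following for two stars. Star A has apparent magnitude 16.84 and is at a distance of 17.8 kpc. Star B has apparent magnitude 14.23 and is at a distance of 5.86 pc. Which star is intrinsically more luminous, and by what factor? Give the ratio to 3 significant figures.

Star A is more luminous, by a factor of 834000.

Star A: d = 17.8 kpc = 17800 pc
Star A: M = m − 5 log₁₀ d + 5 = 16.84 − 5·4.2504 + 5 = 0.588
Star B: M = m − 5 log₁₀ d + 5 = 14.23 − 5·0.7679 + 5 = 15.391
ΔM = M_A − M_B = 0.588 − (15.391) = -14.803; smaller M is more luminous → Star A.
L ratio = 10^(0.4 |ΔM|) = 10^5.921 = 833800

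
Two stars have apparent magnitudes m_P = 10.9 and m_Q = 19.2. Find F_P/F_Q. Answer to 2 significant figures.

F_P/F_Q ≈ 2100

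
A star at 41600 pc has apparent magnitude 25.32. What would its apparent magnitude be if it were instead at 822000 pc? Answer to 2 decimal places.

m ≈ 31.80

Flux ∝ 1/d², so Δm = 5 log₁₀(d₂/d₁) = 5 log₁₀(822000/41600) = 6.479
m₂ = m₁ + Δm = 25.32 + (6.479) = 31.799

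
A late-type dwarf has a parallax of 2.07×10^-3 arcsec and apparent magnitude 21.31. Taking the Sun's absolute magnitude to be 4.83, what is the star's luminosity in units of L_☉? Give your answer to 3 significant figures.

d = 1/p = 1/2.07×10^-3″ = 483.1 pc
M = m − 5 log₁₀ d + 5 = 21.31 − 5·2.6840 + 5 = 12.890
M − M_☉ = 12.890 − 4.83 = 8.060
L/L_☉ = 10^(−0.4 × 8.060) = 5.971×10^-4

L/L_☉ ≈ 5.97×10^-4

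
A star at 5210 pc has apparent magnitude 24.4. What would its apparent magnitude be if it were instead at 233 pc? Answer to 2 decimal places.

Flux ∝ 1/d², so Δm = 5 log₁₀(d₂/d₁) = 5 log₁₀(233/5210) = -6.747
m₂ = m₁ + Δm = 24.4 + (-6.747) = 17.653

m ≈ 17.65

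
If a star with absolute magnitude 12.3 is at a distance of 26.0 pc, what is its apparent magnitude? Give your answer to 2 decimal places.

m ≈ 14.37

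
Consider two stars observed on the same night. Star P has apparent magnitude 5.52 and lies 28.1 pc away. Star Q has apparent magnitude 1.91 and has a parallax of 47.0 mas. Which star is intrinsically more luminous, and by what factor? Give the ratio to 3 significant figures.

Star Q is more luminous, by a factor of 15.9.

Star P: M = m − 5 log₁₀ d + 5 = 5.52 − 5·1.4487 + 5 = 3.276
Star Q: p = 47.0 mas = 0.0470″ → d = 1/p = 21.28 pc
Star Q: M = m − 5 log₁₀ d + 5 = 1.91 − 5·1.3279 + 5 = 0.270
ΔM = M_P − M_Q = 3.276 − (0.270) = 3.006; smaller M is more luminous → Star Q.
L ratio = 10^(0.4 |ΔM|) = 10^1.202 = 15.94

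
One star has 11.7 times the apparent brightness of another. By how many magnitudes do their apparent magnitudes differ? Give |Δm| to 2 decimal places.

|Δm| ≈ 2.67

Pogson: Δm = −2.5 log₁₀(ratio) = −2.5 log₁₀(11.7) = −2.5 × 1.0682 = -2.670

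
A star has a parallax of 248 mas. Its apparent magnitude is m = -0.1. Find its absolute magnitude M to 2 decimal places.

p = 248 mas = 0.248″ → d = 1/p = 4.032 pc
5 log₁₀(d/10 pc) = 5 log₁₀(4.032) − 5 = -1.972
M = m − 5 log₁₀(d/10) = -0.1 + 1.972 = 1.872

M ≈ 1.87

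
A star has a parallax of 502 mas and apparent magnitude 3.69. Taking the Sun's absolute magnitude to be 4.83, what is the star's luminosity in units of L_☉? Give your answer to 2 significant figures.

L/L_☉ ≈ 0.11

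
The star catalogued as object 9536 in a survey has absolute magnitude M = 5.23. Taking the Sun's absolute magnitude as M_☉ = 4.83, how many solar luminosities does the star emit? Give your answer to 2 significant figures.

M − M_☉ = 5.23 − 4.83 = 0.400
L/L_☉ = 10^(−0.4 (M − M_☉)) = 10^-0.160 = 0.6918

L/L_☉ ≈ 0.69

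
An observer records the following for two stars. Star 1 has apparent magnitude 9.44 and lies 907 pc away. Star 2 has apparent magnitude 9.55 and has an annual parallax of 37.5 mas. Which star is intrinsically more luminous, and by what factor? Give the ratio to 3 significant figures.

Star 1: M = m − 5 log₁₀ d + 5 = 9.44 − 5·2.9576 + 5 = -0.348
Star 2: p = 37.5 mas = 0.0375″ → d = 1/p = 26.67 pc
Star 2: M = m − 5 log₁₀ d + 5 = 9.55 − 5·1.4260 + 5 = 7.420
ΔM = M_1 − M_2 = -0.348 − (7.420) = -7.768; smaller M is more luminous → Star 1.
L ratio = 10^(0.4 |ΔM|) = 10^3.107 = 1280

Star 1 is more luminous, by a factor of 1280.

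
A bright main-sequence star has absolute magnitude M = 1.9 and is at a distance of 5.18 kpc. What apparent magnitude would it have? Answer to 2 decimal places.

m ≈ 15.47

d = 5.18 kpc = 5180 pc
m = M + 5 log₁₀ d − 5 = 1.9 + 5·3.7143 − 5 = 15.472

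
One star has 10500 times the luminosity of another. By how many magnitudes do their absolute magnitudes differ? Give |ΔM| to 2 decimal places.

|ΔM| ≈ 10.05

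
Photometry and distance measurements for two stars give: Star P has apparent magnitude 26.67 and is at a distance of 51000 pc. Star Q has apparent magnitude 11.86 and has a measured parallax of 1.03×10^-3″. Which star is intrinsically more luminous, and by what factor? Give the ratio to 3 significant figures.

Star Q is more luminous, by a factor of 304.

Star P: M = m − 5 log₁₀ d + 5 = 26.67 − 5·4.7076 + 5 = 8.132
Star Q: d = 1/p = 1/1.03×10^-3″ = 970.9 pc
Star Q: M = m − 5 log₁₀ d + 5 = 11.86 − 5·2.9872 + 5 = 1.924
ΔM = M_P − M_Q = 8.132 − (1.924) = 6.208; smaller M is more luminous → Star Q.
L ratio = 10^(0.4 |ΔM|) = 10^2.483 = 304.2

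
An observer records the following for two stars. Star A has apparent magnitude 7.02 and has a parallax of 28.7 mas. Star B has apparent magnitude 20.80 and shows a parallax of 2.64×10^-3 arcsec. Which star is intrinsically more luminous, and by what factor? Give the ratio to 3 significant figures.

Star A is more luminous, by a factor of 2750.

Star A: p = 28.7 mas = 0.0287″ → d = 1/p = 34.84 pc
Star A: M = m − 5 log₁₀ d + 5 = 7.02 − 5·1.5421 + 5 = 4.309
Star B: d = 1/p = 1/2.64×10^-3″ = 378.8 pc
Star B: M = m − 5 log₁₀ d + 5 = 20.80 − 5·2.5784 + 5 = 12.908
ΔM = M_A − M_B = 4.309 − (12.908) = -8.599; smaller M is more luminous → Star A.
L ratio = 10^(0.4 |ΔM|) = 10^3.439 = 2751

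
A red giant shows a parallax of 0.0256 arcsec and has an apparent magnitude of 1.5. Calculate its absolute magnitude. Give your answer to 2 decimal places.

M ≈ -1.46

d = 1/p = 1/0.0256″ = 39.06 pc
5 log₁₀(d/10 pc) = 5 log₁₀(39.06) − 5 = 2.959
M = m − 5 log₁₀(d/10) = 1.5 − 2.959 = -1.459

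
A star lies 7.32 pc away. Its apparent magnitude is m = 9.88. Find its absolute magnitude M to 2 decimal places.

M ≈ 10.56

5 log₁₀(d/10 pc) = 5 log₁₀(7.320) − 5 = -0.677
M = m − 5 log₁₀(d/10) = 9.88 + 0.677 = 10.557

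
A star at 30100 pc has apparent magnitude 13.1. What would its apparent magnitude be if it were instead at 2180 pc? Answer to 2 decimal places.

Flux ∝ 1/d², so Δm = 5 log₁₀(d₂/d₁) = 5 log₁₀(2180/30100) = -5.701
m₂ = m₁ + Δm = 13.1 + (-5.701) = 7.399

m ≈ 7.40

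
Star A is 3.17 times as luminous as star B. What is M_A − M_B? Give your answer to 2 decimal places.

M_A − M_B ≈ -1.25

Pogson: ΔM = −2.5 log₁₀(ratio) = −2.5 log₁₀(3.17) = −2.5 × 0.5011 = -1.253
Star A is brighter, so it has the smaller magnitude: the difference is negative.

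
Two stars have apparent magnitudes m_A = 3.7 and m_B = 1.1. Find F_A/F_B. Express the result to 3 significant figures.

F_A/F_B ≈ 0.0912

Magnitude difference = 2.6
Flux ratio = 10^(−0.4 Δm) = 10^(−0.4 × 2.6) = 10^-1.040 = 0.09120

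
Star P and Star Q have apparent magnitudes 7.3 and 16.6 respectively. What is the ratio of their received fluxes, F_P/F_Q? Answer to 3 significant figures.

F_P/F_Q ≈ 5250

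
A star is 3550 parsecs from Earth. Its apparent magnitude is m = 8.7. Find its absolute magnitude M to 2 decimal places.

M ≈ -4.05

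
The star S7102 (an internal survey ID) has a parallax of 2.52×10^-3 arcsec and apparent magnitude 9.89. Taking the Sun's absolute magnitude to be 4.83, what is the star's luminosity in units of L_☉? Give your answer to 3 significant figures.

d = 1/p = 1/2.52×10^-3″ = 396.8 pc
M = m − 5 log₁₀ d + 5 = 9.89 − 5·2.5986 + 5 = 1.897
M − M_☉ = 1.897 − 4.83 = -2.933
L/L_☉ = 10^(−0.4 × -2.933) = 14.90

L/L_☉ ≈ 14.9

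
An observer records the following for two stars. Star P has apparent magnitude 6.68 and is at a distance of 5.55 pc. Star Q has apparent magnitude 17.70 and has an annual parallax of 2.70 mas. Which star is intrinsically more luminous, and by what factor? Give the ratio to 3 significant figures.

Star P is more luminous, by a factor of 5.75.

Star P: M = m − 5 log₁₀ d + 5 = 6.68 − 5·0.7443 + 5 = 7.959
Star Q: p = 2.70 mas = 2.70×10^-3″ → d = 1/p = 370.4 pc
Star Q: M = m − 5 log₁₀ d + 5 = 17.70 − 5·2.5686 + 5 = 9.857
ΔM = M_P − M_Q = 7.959 − (9.857) = -1.898; smaller M is more luminous → Star P.
L ratio = 10^(0.4 |ΔM|) = 10^0.759 = 5.745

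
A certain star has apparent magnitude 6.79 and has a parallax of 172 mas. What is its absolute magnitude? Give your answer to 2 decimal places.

M ≈ 7.97

p = 172 mas = 0.172″ → d = 1/p = 5.814 pc
5 log₁₀(d/10 pc) = 5 log₁₀(5.814) − 5 = -1.178
M = m − 5 log₁₀(d/10) = 6.79 + 1.178 = 7.968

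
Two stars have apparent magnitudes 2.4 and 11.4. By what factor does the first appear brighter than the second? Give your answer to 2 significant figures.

4000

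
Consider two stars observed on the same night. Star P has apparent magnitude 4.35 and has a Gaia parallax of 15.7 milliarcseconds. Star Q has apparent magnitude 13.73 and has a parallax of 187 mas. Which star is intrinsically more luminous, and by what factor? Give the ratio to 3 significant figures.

Star P is more luminous, by a factor of 801000.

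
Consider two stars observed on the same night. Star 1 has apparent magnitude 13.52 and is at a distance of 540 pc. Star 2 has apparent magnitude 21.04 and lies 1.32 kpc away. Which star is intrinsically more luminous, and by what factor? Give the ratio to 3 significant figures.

Star 1 is more luminous, by a factor of 170.

Star 1: M = m − 5 log₁₀ d + 5 = 13.52 − 5·2.7324 + 5 = 4.858
Star 2: d = 1.32 kpc = 1320 pc
Star 2: M = m − 5 log₁₀ d + 5 = 21.04 − 5·3.1206 + 5 = 10.437
ΔM = M_1 − M_2 = 4.858 − (10.437) = -5.579; smaller M is more luminous → Star 1.
L ratio = 10^(0.4 |ΔM|) = 10^2.232 = 170.5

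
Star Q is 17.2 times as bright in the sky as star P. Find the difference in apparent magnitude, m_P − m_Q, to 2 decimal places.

m_P − m_Q ≈ 3.09

Pogson: Δm = −2.5 log₁₀(ratio) = −2.5 log₁₀(17.2) = −2.5 × 1.2355 = -3.089
Star Q is brighter so has the smaller magnitude: m_P − m_Q is positive.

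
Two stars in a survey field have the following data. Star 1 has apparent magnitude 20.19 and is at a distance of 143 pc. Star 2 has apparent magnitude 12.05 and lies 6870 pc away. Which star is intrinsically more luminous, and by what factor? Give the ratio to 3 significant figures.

Star 2 is more luminous, by a factor of 4.16×10^6.

Star 1: M = m − 5 log₁₀ d + 5 = 20.19 − 5·2.1553 + 5 = 14.413
Star 2: M = m − 5 log₁₀ d + 5 = 12.05 − 5·3.8370 + 5 = -2.135
ΔM = M_1 − M_2 = 14.413 − (-2.135) = 16.548; smaller M is more luminous → Star 2.
L ratio = 10^(0.4 |ΔM|) = 10^6.619 = 4.161×10^6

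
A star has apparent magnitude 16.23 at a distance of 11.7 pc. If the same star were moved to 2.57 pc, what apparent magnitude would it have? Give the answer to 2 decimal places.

m ≈ 12.94

Flux ∝ 1/d², so Δm = 5 log₁₀(d₂/d₁) = 5 log₁₀(2.57/11.7) = -3.291
m₂ = m₁ + Δm = 16.23 + (-3.291) = 12.939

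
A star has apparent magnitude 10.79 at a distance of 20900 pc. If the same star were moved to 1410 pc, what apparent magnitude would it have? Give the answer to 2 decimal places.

Flux ∝ 1/d², so Δm = 5 log₁₀(d₂/d₁) = 5 log₁₀(1410/20900) = -5.855
m₂ = m₁ + Δm = 10.79 + (-5.855) = 4.935

m ≈ 4.94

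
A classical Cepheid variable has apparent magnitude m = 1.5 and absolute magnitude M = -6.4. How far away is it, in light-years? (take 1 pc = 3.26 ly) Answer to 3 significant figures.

d ≈ 1240 ly

Distance modulus: m − M = 1.5 − (-6.4) = 7.900
m − M = 5 log₁₀ d − 5
log₁₀ d = (m − M)/5 + 1 = 2.5800
d = 10^2.5800 = 380.2 pc
= 1239 ly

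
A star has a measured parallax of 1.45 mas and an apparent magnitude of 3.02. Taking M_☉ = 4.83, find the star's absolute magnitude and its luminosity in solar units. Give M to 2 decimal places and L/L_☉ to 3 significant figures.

d = 1/p = 1000/1.45 mas = 689.7 pc
M = m − 5 log₁₀ d + 5 = 3.02 − 5·2.8386 + 5 = -6.173
M − M_☉ = -6.173 − 4.83 = -11.003
L/L_☉ = 10^(−0.4 × -11.003) = 25190

M ≈ -6.17; L/L_☉ ≈ 25200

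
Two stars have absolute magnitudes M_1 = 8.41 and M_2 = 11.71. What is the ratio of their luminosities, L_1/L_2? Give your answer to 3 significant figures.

L_1/L_2 ≈ 20.9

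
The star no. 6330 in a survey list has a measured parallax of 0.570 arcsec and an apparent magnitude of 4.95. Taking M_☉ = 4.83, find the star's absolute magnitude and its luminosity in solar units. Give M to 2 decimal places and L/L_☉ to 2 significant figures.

d = 1/p = 1/0.570″ = 1.754 pc
M = m − 5 log₁₀ d + 5 = 4.95 − 5·0.2441 + 5 = 8.729
M − M_☉ = 8.729 − 4.83 = 3.899
L/L_☉ = 10^(−0.4 × 3.899) = 0.02756

M ≈ 8.73; L/L_☉ ≈ 0.028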